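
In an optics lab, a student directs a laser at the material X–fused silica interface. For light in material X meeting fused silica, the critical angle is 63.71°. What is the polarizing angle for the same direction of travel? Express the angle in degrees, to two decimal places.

θ_B ≈ 41.88°

sin θ_c = n₂/n₁, so n₂/n₁ = sin 63.71° = 0.8966.
Brewster: tan θ_B = n₂/n₁ = 0.8966.
θ_B = arctan(0.8966) = 41.88°.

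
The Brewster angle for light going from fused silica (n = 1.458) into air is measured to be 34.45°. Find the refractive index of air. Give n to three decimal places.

n ≈ 1.000

Brewster's law: tan θ_B = n₂/n₁ (light incident in fused silica, refracted into air).
n₂ = n₁ tan θ_B = 1.458 × tan 34.45° = 1.000.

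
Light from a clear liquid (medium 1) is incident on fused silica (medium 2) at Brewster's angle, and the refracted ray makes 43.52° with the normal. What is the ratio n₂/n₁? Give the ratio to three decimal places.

n₂/n₁ ≈ 1.053

θ_B + θ_t = 90°, so θ_B = 90° − 43.52° = 46.48°.
tan θ_B = n₂/n₁, so n₂/n₁ = tan 46.48° = 1.053.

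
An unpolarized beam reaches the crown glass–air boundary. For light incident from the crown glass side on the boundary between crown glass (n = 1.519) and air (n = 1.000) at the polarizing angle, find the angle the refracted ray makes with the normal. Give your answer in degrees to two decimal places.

θ_t ≈ 56.64°

First find Brewster's angle: tan θ_B = 1.000/1.519 = 0.6583, giving θ_B = 33.36°.
The refracted ray is perpendicular to the reflected ray, so θ_t = 90° − θ_B = 56.64°.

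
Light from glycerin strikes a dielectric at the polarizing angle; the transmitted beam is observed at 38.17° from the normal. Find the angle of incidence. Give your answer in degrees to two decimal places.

At Brewster's angle the reflected and refracted rays are perpendicular, so θ_B + θ_t = 90°.
θ_B = 90° − 38.17° = 51.83°.

θ_B ≈ 51.83°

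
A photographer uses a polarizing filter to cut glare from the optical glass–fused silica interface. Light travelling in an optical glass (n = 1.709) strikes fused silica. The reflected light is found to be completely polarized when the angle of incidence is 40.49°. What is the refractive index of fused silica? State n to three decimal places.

At the Brewster angle, tan θ_B = n₂/n₁ with n₁ on the incident side (an optical glass) and n₂ on the transmitted side (fused silica).
n₂ = n₁ tan θ_B = 1.709 × tan 40.49° = 1.459.

n ≈ 1.459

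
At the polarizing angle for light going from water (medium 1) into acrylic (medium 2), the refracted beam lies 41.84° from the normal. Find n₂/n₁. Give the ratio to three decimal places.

n₂/n₁ ≈ 1.117

At Brewster incidence θ_B = 90° − θ_t = 90° − 41.84° = 48.16°.
tan θ_B = n₂/n₁, so n₂/n₁ = tan 48.16° = 1.117.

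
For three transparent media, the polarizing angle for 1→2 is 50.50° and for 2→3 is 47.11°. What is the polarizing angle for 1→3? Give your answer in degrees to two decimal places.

θ_B ≈ 52.56°

tan θ_B(1→2) = n₂/n₁ = tan 50.50° = 1.2131.
tan θ_B(2→3) = n₃/n₂ = tan 47.11° = 1.0765.
Multiplying, n₃/n₁ = 1.2131 × 1.0765 = 1.3059, and θ_B(1→3) = arctan 1.3059 = 52.56°.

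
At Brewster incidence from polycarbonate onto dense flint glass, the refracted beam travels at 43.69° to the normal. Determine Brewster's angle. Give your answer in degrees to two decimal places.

θ_B ≈ 46.31°

Since the reflected and refracted rays are at right angles at the polarizing angle, θ_B + θ_t = 90°.
θ_B = 90° − 43.69° = 46.31°.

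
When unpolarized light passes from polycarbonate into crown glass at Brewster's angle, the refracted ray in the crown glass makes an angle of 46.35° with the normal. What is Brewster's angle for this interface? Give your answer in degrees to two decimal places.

θ_B ≈ 43.65°

Brewster's condition makes the reflected and refracted beams perpendicular: θ_B + θ_t = 90°.
So θ_B = 90° − θ_t = 90° − 46.35° = 43.65°.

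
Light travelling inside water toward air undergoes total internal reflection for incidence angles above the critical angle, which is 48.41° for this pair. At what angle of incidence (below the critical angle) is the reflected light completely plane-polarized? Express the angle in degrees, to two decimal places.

sin θ_c = n₂/n₁, so n₂/n₁ = sin 48.41° = 0.7479.
Brewster: tan θ_B = n₂/n₁ = 0.7479.
θ_B = arctan(0.7479) = 36.79°.

θ_B ≈ 36.79°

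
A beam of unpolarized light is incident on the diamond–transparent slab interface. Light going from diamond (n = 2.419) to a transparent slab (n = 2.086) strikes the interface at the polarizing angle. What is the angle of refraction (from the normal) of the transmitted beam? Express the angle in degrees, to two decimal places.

tan θ_B = n₂/n₁ = 2.086/2.419 = 0.8623, so θ_B = 40.77°.
The refracted ray is perpendicular to the reflected ray, so θ_t = 90° − θ_B = 49.23°.

θ_t ≈ 49.23°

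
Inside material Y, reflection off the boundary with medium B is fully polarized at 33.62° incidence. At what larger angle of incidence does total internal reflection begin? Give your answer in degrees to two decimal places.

tan θ_B = n₂/n₁ = tan 33.62° = 0.6649.
Total internal reflection: sin θ_c = n₂/n₁ = 0.6649.
θ_c = arcsin(0.6649) = 41.67°.

θ_c ≈ 41.67°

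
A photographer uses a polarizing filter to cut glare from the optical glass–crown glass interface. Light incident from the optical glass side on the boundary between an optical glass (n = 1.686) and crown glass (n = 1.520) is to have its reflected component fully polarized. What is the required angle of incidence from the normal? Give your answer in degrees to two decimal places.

Brewster's condition: tan θ_B = n₂/n₁ = 1.520/1.686 = 0.9015.
θ_B = arctan(0.9015) = 42.04°.

θ_B ≈ 42.04°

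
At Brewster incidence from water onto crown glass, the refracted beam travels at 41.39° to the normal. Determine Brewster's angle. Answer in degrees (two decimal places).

θ_B ≈ 48.61°

At Brewster's angle the reflected and refracted rays are perpendicular, so θ_B + θ_t = 90°.
So θ_B = 90° − θ_t = 90° − 41.39° = 48.61°.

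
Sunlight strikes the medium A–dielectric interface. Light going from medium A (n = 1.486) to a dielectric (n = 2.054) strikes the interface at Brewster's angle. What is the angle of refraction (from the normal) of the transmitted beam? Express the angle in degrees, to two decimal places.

θ_t ≈ 35.88°

First find Brewster's angle: tan θ_B = 2.054/1.486 = 1.3822, giving θ_B = 54.12°.
At Brewster's angle the reflected and refracted rays are perpendicular, so θ_t = 90° − θ_B = 90° − 54.12° = 35.88°.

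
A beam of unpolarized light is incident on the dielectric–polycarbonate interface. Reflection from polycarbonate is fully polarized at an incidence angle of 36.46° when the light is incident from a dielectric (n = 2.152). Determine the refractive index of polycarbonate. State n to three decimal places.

Brewster's law: tan θ_B = n₂/n₁ (light incident in a dielectric, refracted into polycarbonate).
n₂ = n₁ tan θ_B = 2.152 × tan 36.46° = 1.590.

n ≈ 1.590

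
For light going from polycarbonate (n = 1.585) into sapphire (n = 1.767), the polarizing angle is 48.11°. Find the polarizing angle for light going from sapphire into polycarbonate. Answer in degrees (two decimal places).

tan θ_B' = n₁/n₂ = 1/tan θ_B, so θ_B' = 90° − θ_B.
θ_B' = 90° − 48.11° = 41.89°.

θ_B' ≈ 41.89°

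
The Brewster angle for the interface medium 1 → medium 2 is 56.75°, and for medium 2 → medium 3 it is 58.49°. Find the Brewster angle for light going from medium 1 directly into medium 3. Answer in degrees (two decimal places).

Each Brewster angle gives a ratio: n₂/n₁ = tan 56.75° = 1.5253, n₃/n₂ = tan 58.49° = 1.6312.
Multiplying, n₃/n₁ = 1.5253 × 1.6312 = 2.4880, and θ_B(1→3) = arctan 2.4880 = 68.10°.

θ_B ≈ 68.10°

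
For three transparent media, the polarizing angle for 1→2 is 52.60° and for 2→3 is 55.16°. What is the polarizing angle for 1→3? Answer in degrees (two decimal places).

θ_B ≈ 61.98°

Each Brewster angle gives a ratio: n₂/n₁ = tan 52.60° = 1.3079, n₃/n₂ = tan 55.16° = 1.4367.
So n₃/n₁ = (n₂/n₁)(n₃/n₂) = 1.3079 × 1.4367 = 1.8791.
θ_B(1→3) = arctan(1.8791) = 61.98°.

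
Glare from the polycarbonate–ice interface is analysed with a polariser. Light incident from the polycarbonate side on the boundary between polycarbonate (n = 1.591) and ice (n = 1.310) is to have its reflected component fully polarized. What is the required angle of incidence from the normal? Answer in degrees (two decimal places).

θ_B ≈ 39.47°

The reflected p-component vanishes when tan θ_B = n₂/n₁.
tan θ_B = n₂/n₁ = 1.310/1.591 = 0.8234.
So θ_B = arctan 0.8234 = 39.47°.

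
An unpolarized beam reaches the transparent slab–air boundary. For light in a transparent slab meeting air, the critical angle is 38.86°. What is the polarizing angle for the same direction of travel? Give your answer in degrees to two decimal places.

θ_B ≈ 32.10°

n₂/n₁ = sin θ_c = sin 38.86° = 0.6274.
tan θ_B equals the same ratio, so θ_B = arctan(0.6274) = 32.10°.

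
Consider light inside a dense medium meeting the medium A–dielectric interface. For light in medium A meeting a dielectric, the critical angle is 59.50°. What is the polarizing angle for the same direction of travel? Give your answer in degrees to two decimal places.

At the critical angle sin θ_c = n₂/n₁, giving n₂/n₁ = sin 59.50° = 0.8616.
Then tan θ_B = n₂/n₁ = 0.8616, so θ_B = arctan 0.8616 = 40.75°.

θ_B ≈ 40.75°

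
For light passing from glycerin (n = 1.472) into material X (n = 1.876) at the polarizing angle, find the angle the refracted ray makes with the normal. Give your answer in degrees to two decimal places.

θ_t ≈ 38.12°

θ_B = arctan(n₂/n₁) = arctan(1.876/1.472) = 51.88°.
At Brewster's angle the reflected and refracted rays are perpendicular, so θ_t = 90° − θ_B = 90° − 51.88° = 38.12°.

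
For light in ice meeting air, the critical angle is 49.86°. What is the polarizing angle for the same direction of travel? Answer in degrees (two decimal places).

n₂/n₁ = sin θ_c = sin 49.86° = 0.7645.
tan θ_B equals the same ratio, so θ_B = arctan(0.7645) = 37.40°.

θ_B ≈ 37.40°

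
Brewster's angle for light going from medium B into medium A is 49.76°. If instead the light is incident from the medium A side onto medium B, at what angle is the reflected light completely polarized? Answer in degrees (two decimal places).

Reversing the direction swaps n₁ and n₂, so tan θ_B' = 1/tan θ_B and θ_B' = 90° − θ_B.
Hence θ_B' = 90° − 49.76° = 40.24°.

θ_B' ≈ 40.24°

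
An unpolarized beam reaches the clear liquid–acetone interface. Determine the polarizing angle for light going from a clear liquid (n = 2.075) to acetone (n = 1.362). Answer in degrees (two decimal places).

θ_B ≈ 33.28°

At Brewster's angle the reflected and refracted rays are perpendicular, which with Snell's law gives tan θ_B = n₂/n₁.
Brewster's condition: tan θ_B = n₂/n₁ = 1.362/2.075 = 0.6564.
So θ_B = arctan 0.6564 = 33.28°.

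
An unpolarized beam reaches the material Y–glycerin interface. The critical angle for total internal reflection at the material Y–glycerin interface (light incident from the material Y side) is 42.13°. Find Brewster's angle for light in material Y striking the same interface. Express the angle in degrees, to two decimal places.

At the critical angle sin θ_c = n₂/n₁, giving n₂/n₁ = sin 42.13° = 0.6708.
Then tan θ_B = n₂/n₁ = 0.6708, so θ_B = arctan 0.6708 = 33.85°.

θ_B ≈ 33.85°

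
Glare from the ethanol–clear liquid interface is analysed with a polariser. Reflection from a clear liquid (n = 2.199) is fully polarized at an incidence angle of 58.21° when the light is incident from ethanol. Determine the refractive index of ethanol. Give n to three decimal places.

n ≈ 1.363

Full polarization of the reflected beam means tan θ_B = n₂/n₁, where n₁ is the incident medium (ethanol).
n₁ = n₂ / tan θ_B = 2.199 / tan 58.21° = 1.363.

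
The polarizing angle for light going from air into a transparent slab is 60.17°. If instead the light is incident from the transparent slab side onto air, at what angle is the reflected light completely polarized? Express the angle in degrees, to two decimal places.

tan θ_B' = n₁/n₂ = 1/tan θ_B, so θ_B' = 90° − θ_B.
θ_B' = 90° − 60.17° = 29.83°.

θ_B' ≈ 29.83°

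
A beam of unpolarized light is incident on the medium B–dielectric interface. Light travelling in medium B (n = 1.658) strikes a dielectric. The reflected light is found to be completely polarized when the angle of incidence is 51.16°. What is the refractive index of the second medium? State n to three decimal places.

Full polarization of the reflected beam means tan θ_B = n₂/n₁, where n₁ is the incident medium (medium B).
n₂ = n₁ tan θ_B = 1.658 × tan 51.16° = 2.059.

n ≈ 2.059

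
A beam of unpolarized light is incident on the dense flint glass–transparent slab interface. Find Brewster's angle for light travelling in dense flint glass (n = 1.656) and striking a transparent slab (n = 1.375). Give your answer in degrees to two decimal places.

Brewster's condition: tan θ_B = n₂/n₁ = 1.375/1.656 = 0.8303.
So θ_B = arctan 0.8303 = 39.70°.

θ_B ≈ 39.70°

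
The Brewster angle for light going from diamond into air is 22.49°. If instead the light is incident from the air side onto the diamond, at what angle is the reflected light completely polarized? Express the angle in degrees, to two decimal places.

θ_B' ≈ 67.51°

Reversing the direction swaps n₁ and n₂, so tan θ_B' = 1/tan θ_B and θ_B' = 90° − θ_B.
Hence θ_B' = 90° − 22.49° = 67.51°.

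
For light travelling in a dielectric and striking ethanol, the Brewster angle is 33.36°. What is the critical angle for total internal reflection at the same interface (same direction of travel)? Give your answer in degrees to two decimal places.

tan θ_B = n₂/n₁ = tan 33.36° = 0.6584.
Total internal reflection: sin θ_c = n₂/n₁ = 0.6584.
θ_c = arcsin(0.6584) = 41.18°.

θ_c ≈ 41.18°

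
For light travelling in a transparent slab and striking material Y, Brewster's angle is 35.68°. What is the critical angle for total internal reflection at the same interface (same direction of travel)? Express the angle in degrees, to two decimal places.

From Brewster, n₂/n₁ = tan θ_B = tan 35.68° = 0.7180.
Then sin θ_c = n₂/n₁ = 0.7180, so θ_c = arcsin 0.7180 = 45.89°.

θ_c ≈ 45.89°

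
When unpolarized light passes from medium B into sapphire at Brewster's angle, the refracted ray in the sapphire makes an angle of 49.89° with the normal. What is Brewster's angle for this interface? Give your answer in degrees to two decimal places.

At Brewster's angle the reflected and refracted rays are perpendicular, so θ_B + θ_t = 90°.
θ_B = 90° − 49.89° = 40.11°.

θ_B ≈ 40.11°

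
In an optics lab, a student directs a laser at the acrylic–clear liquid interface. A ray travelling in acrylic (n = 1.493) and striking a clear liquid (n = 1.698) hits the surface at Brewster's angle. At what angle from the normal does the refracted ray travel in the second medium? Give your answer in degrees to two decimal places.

θ_t ≈ 41.32°

θ_B = arctan(n₂/n₁) = arctan(1.698/1.493) = 48.68°.
At Brewster's angle the reflected and refracted rays are perpendicular, so θ_t = 90° − θ_B = 90° − 48.68° = 41.32°.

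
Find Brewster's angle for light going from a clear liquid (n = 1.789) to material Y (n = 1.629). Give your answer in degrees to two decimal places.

θ_B ≈ 42.32°

The reflected p-component vanishes when tan θ_B = n₂/n₁.
Here n₂/n₁ = 1.629/1.789 = 0.9106, and Brewster's law gives tan θ_B = n₂/n₁.
So θ_B = arctan 0.9106 = 42.32°.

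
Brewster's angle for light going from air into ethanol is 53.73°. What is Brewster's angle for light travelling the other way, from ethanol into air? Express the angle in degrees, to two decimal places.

tan θ_B' = n₁/n₂ = 1/tan θ_B, so θ_B' = 90° − θ_B.
θ_B' = 90° − 53.73° = 36.27°.

θ_B' ≈ 36.27°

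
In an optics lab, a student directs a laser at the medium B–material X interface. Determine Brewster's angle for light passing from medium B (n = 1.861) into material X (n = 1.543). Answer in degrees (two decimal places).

θ_B ≈ 39.66°

tan θ_B = n₂/n₁ = 1.543/1.861 = 0.8291. Taking the arctangent, θ_B = 39.66°.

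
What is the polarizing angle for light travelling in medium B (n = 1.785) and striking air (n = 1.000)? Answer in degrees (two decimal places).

θ_B ≈ 29.26°

The reflected p-component vanishes when tan θ_B = n₂/n₁.
tan θ_B = n₂/n₁ = 1.000/1.785 = 0.5602. Taking the arctangent, θ_B = 29.26°.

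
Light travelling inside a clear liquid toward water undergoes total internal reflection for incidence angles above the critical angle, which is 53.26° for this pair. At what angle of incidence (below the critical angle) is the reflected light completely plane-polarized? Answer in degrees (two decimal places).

At the critical angle sin θ_c = n₂/n₁, giving n₂/n₁ = sin 53.26° = 0.8014.
Then tan θ_B = n₂/n₁ = 0.8014, so θ_B = arctan 0.8014 = 38.71°.

θ_B ≈ 38.71°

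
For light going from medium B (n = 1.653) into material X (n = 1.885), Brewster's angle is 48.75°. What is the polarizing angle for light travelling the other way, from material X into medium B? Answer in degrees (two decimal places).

θ_B' ≈ 41.25°

tan θ_B' = n₁/n₂ = 1/tan θ_B, so θ_B' = 90° − θ_B.
θ_B' = 90° − 48.75° = 41.25°.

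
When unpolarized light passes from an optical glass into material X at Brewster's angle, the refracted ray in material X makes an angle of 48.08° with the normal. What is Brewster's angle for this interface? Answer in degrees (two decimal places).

Brewster's condition makes the reflected and refracted beams perpendicular: θ_B + θ_t = 90°.
So θ_B = 90° − θ_t = 90° − 48.08° = 41.92°.

θ_B ≈ 41.92°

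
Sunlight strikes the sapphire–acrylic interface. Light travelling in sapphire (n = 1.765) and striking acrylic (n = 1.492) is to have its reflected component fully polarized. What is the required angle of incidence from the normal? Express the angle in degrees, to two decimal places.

θ_B ≈ 40.21°

tan θ_B = n₂/n₁ = 1.492/1.765 = 0.8453. Taking the arctangent, θ_B = 40.21°.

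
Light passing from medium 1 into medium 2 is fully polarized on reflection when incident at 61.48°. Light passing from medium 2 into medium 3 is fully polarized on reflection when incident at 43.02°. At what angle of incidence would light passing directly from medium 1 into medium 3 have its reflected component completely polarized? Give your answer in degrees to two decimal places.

Each Brewster angle gives a ratio: n₂/n₁ = tan 61.48° = 1.8402, n₃/n₂ = tan 43.02° = 0.9332.
Multiplying, n₃/n₁ = 1.8402 × 0.9332 = 1.7173, and θ_B(1→3) = arctan 1.7173 = 59.79°.

θ_B ≈ 59.79°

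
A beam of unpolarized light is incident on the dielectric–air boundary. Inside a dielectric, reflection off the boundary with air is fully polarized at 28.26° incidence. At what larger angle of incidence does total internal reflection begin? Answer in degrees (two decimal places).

θ_c ≈ 32.52°

n₂/n₁ = tan 28.26° = 0.5375; the critical angle satisfies sin θ_c = n₂/n₁.
θ_c = arcsin(0.5375) = 32.52°.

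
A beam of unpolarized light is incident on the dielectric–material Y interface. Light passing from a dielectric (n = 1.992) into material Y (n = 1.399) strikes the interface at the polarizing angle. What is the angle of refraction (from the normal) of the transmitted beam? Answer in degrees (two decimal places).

θ_t ≈ 54.92°

tan θ_B = n₂/n₁ = 1.399/1.992 = 0.7023, so θ_B = 35.08°.
The refracted ray is perpendicular to the reflected ray, so θ_t = 90° − θ_B = 54.92°.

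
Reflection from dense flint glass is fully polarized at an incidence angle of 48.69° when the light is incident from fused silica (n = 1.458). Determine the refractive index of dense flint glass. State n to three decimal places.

At the polarizing angle, tan θ_B = n₂/n₁ with n₁ on the incident side (fused silica) and n₂ on the transmitted side (dense flint glass).
n₂ = n₁ tan θ_B = 1.458 × tan 48.69° = 1.659.

n ≈ 1.659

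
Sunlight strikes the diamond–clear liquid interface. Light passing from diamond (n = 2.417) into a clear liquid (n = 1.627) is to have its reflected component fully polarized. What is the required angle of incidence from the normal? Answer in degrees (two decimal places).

Here n₂/n₁ = 1.627/2.417 = 0.6731, and Brewster's law gives tan θ_B = n₂/n₁.
So θ_B = arctan 0.6731 = 33.95°.

θ_B ≈ 33.95°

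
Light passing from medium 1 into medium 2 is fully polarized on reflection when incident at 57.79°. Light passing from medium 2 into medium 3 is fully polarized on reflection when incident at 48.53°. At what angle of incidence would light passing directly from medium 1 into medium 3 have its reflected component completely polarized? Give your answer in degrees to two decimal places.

tan θ_B(1→2) = n₂/n₁ = tan 57.79° = 1.5874.
tan θ_B(2→3) = n₃/n₂ = tan 48.53° = 1.1315.
n₃/n₁ = 1.7961. Then tan θ_B(1→3) = n₃/n₁, so θ_B(1→3) = arctan(1.7961) = 60.89°.

θ_B ≈ 60.89°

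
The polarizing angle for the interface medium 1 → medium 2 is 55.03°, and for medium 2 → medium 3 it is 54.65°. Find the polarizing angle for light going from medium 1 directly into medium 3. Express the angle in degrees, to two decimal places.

Each Brewster angle gives a ratio: n₂/n₁ = tan 55.03° = 1.4297, n₃/n₂ = tan 54.65° = 1.4097.
n₃/n₁ = 2.0156. Then tan θ_B(1→3) = n₃/n₁, so θ_B(1→3) = arctan(2.0156) = 63.61°.

θ_B ≈ 63.61°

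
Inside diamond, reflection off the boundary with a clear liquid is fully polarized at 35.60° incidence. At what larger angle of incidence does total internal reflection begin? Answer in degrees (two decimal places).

n₂/n₁ = tan 35.60° = 0.7159; the critical angle satisfies sin θ_c = n₂/n₁.
θ_c = arcsin(0.7159) = 45.72°.

θ_c ≈ 45.72°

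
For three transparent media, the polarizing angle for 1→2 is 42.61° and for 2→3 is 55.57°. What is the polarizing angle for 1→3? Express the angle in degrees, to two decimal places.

n₂/n₁ = tan 42.61° = 0.9199 and n₃/n₂ = tan 55.57° = 1.4588.
So n₃/n₁ = (n₂/n₁)(n₃/n₂) = 0.9199 × 1.4588 = 1.3419.
θ_B(1→3) = arctan(1.3419) = 53.31°.

θ_B ≈ 53.31°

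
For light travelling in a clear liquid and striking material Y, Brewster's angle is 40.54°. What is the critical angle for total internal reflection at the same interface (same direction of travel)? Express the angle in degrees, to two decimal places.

From Brewster, n₂/n₁ = tan θ_B = tan 40.54° = 0.8553.
Then sin θ_c = n₂/n₁ = 0.8553, so θ_c = arcsin 0.8553 = 58.79°.

θ_c ≈ 58.79°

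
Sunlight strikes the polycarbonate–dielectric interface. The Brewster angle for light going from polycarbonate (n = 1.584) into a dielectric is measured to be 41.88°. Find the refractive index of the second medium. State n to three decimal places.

n ≈ 1.420

Full polarization of the reflected beam means tan θ_B = n₂/n₁, where n₁ is the incident medium (polycarbonate).
n₂ = n₁ tan θ_B = 1.584 × tan 41.88° = 1.420.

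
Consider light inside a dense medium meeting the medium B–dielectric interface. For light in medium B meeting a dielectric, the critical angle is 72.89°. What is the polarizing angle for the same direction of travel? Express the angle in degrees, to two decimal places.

θ_B ≈ 43.70°

n₂/n₁ = sin θ_c = sin 72.89° = 0.9557.
tan θ_B equals the same ratio, so θ_B = arctan(0.9557) = 43.70°.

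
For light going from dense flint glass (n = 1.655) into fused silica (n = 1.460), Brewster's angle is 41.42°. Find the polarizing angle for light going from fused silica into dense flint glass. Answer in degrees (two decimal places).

θ_B' ≈ 48.58°

Reversing the direction swaps n₁ and n₂, so tan θ_B' = 1/tan θ_B and θ_B' = 90° − θ_B.
Hence θ_B' = 90° − 41.42° = 48.58°.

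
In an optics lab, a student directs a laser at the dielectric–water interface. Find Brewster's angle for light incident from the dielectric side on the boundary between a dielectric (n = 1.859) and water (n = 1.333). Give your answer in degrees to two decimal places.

The reflected p-component vanishes when tan θ_B = n₂/n₁.
tan θ_B = n₂/n₁ = 1.333/1.859 = 0.7171. Taking the arctangent, θ_B = 35.64°.

θ_B ≈ 35.64°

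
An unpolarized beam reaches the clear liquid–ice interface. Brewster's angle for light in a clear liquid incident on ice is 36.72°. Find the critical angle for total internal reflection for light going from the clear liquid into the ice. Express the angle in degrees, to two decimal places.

θ_c ≈ 48.24°

tan θ_B = n₂/n₁ = tan 36.72° = 0.7459.
Total internal reflection: sin θ_c = n₂/n₁ = 0.7459.
θ_c = arcsin(0.7459) = 48.24°.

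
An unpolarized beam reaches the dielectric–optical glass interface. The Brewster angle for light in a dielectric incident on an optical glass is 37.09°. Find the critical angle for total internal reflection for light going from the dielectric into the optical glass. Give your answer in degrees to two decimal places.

tan θ_B = n₂/n₁ = tan 37.09° = 0.7560.
Total internal reflection: sin θ_c = n₂/n₁ = 0.7560.
θ_c = arcsin(0.7560) = 49.11°.

θ_c ≈ 49.11°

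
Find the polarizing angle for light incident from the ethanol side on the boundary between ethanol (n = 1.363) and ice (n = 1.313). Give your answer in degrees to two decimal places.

Here n₂/n₁ = 1.313/1.363 = 0.9633, and Brewster's law gives tan θ_B = n₂/n₁.
θ_B = arctan(0.9633) = 43.93°.

θ_B ≈ 43.93°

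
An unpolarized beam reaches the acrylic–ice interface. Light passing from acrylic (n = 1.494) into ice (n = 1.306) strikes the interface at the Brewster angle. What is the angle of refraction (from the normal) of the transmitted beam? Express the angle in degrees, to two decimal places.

θ_B = arctan(n₂/n₁) = arctan(1.306/1.494) = 41.16°.
At Brewster's angle the reflected and refracted rays are perpendicular, so θ_t = 90° − θ_B = 90° − 41.16° = 48.84°.

θ_t ≈ 48.84°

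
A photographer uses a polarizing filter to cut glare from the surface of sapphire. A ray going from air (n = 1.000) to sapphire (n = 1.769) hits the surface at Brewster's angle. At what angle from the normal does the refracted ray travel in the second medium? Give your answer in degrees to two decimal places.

tan θ_B = n₂/n₁ = 1.769/1.000 = 1.7690, so θ_B = 60.52°.
At Brewster's angle the reflected and refracted rays are perpendicular, so θ_t = 90° − θ_B = 90° − 60.52° = 29.48°.

θ_t ≈ 29.48°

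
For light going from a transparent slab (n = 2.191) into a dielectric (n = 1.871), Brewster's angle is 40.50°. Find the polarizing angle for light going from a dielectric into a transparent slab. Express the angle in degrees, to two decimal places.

tan θ_B' = n₁/n₂ = 1/tan θ_B, so θ_B' = 90° − θ_B.
θ_B' = 90° − 40.50° = 49.50°.

θ_B' ≈ 49.50°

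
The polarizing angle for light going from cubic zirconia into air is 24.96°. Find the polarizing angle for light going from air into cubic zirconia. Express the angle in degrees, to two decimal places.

The two Brewster angles are complementary: θ_B' = 90° − θ_B = 90° − 24.96° = 65.04°.

θ_B' ≈ 65.04°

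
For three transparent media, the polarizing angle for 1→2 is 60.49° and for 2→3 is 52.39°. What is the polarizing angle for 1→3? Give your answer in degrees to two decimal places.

θ_B ≈ 66.44°

n₂/n₁ = tan 60.49° = 1.7668 and n₃/n₂ = tan 52.39° = 1.2981.
Multiplying, n₃/n₁ = 1.7668 × 1.2981 = 2.2934, and θ_B(1→3) = arctan 2.2934 = 66.44°.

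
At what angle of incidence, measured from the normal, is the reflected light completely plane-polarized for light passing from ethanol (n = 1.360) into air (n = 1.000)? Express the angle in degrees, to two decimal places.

θ_B ≈ 36.33°

Brewster's condition: tan θ_B = n₂/n₁ = 1.000/1.360 = 0.7353.
So θ_B = arctan 0.7353 = 36.33°.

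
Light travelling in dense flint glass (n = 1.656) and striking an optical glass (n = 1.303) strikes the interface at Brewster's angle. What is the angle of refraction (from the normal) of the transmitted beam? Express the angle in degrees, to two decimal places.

θ_t ≈ 51.80°

First find Brewster's angle: tan θ_B = 1.303/1.656 = 0.7868, giving θ_B = 38.20°.
Since θ_B + θ_t = 90° at Brewster incidence, θ_t = 90° − 38.20° = 51.80°.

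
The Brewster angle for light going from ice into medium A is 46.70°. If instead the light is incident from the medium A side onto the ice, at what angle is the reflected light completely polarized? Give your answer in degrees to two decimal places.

θ_B' ≈ 43.30°

The two Brewster angles are complementary: θ_B' = 90° − θ_B = 90° − 46.70° = 43.30°.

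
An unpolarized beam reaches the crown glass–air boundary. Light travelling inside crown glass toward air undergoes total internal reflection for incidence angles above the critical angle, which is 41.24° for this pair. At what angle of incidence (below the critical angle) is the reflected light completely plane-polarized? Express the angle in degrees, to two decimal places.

n₂/n₁ = sin θ_c = sin 41.24° = 0.6592.
tan θ_B equals the same ratio, so θ_B = arctan(0.6592) = 33.39°.

θ_B ≈ 33.39°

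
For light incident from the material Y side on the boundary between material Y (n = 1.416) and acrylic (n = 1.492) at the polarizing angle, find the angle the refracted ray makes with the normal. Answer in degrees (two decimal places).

θ_t ≈ 43.50°

θ_B = arctan(n₂/n₁) = arctan(1.492/1.416) = 46.50°.
Since θ_B + θ_t = 90° at Brewster incidence, θ_t = 90° − 46.50° = 43.50°.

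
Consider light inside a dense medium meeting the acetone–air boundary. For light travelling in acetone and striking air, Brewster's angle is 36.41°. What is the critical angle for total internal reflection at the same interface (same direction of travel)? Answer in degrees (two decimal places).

tan θ_B = n₂/n₁ = tan 36.41° = 0.7375.
Total internal reflection: sin θ_c = n₂/n₁ = 0.7375.
θ_c = arcsin(0.7375) = 47.52°.

θ_c ≈ 47.52°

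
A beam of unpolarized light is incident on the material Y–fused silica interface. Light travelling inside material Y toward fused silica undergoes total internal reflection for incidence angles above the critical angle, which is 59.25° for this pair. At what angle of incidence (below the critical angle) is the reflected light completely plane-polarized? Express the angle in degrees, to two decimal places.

sin θ_c = n₂/n₁, so n₂/n₁ = sin 59.25° = 0.8594.
Brewster: tan θ_B = n₂/n₁ = 0.8594.
θ_B = arctan(0.8594) = 40.68°.

θ_B ≈ 40.68°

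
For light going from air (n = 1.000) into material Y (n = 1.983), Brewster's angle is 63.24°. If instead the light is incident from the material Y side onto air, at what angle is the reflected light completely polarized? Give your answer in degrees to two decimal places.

The two Brewster angles are complementary: θ_B' = 90° − θ_B = 90° − 63.24° = 26.76°.

θ_B' ≈ 26.76°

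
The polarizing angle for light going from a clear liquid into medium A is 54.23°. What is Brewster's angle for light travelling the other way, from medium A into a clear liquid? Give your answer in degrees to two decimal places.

θ_B' ≈ 35.77°

tan θ_B' = n₁/n₂ = 1/tan θ_B, so θ_B' = 90° − θ_B.
θ_B' = 90° − 54.23° = 35.77°.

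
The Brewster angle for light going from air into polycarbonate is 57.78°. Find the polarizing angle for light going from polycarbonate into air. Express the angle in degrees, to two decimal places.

The two Brewster angles are complementary: θ_B' = 90° − θ_B = 90° − 57.78° = 32.22°.

θ_B' ≈ 32.22°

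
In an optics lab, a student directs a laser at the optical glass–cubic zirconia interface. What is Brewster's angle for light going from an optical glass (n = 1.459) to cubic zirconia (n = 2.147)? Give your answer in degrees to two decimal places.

θ_B ≈ 55.80°

tan θ_B = n₂/n₁ = 2.147/1.459 = 1.4716.
So θ_B = arctan 1.4716 = 55.80°.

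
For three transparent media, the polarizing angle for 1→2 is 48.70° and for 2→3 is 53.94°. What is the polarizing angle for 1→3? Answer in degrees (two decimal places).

θ_B ≈ 57.39°

n₂/n₁ = tan 48.70° = 1.1383 and n₃/n₂ = tan 53.94° = 1.3734.
So n₃/n₁ = (n₂/n₁)(n₃/n₂) = 1.1383 × 1.3734 = 1.5633.
θ_B(1→3) = arctan(1.5633) = 57.39°.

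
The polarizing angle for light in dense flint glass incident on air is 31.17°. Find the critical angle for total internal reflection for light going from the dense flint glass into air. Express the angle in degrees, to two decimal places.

θ_c ≈ 37.22°

n₂/n₁ = tan 31.17° = 0.6049; the critical angle satisfies sin θ_c = n₂/n₁.
θ_c = arcsin(0.6049) = 37.22°.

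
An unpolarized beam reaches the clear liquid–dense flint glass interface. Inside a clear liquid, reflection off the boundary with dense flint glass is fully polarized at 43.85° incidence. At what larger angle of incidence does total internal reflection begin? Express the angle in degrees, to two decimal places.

n₂/n₁ = tan 43.85° = 0.9606; the critical angle satisfies sin θ_c = n₂/n₁.
θ_c = arcsin(0.9606) = 73.87°.

θ_c ≈ 73.87°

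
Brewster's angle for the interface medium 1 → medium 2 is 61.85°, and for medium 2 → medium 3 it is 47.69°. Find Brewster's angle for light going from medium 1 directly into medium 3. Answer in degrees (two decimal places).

Each Brewster angle gives a ratio: n₂/n₁ = tan 61.85° = 1.8689, n₃/n₂ = tan 47.69° = 1.0986.
So n₃/n₁ = (n₂/n₁)(n₃/n₂) = 1.8689 × 1.0986 = 2.0532.
θ_B(1→3) = arctan(2.0532) = 64.03°.

θ_B ≈ 64.03°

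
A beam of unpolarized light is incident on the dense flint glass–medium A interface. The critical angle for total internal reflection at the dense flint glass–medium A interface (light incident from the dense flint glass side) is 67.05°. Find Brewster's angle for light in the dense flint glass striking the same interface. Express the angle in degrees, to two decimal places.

sin θ_c = n₂/n₁, so n₂/n₁ = sin 67.05° = 0.9208.
Brewster: tan θ_B = n₂/n₁ = 0.9208.
θ_B = arctan(0.9208) = 42.64°.

θ_B ≈ 42.64°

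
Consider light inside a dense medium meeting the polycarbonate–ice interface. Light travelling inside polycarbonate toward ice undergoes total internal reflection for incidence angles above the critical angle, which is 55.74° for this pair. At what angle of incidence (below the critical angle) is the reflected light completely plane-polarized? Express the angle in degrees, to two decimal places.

n₂/n₁ = sin θ_c = sin 55.74° = 0.8265.
tan θ_B equals the same ratio, so θ_B = arctan(0.8265) = 39.57°.

θ_B ≈ 39.57°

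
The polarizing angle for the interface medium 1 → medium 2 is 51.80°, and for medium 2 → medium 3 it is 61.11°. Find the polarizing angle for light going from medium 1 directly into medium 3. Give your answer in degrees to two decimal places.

θ_B ≈ 66.53°

tan θ_B(1→2) = n₂/n₁ = tan 51.80° = 1.2708.
tan θ_B(2→3) = n₃/n₂ = tan 61.11° = 1.8122.
Multiplying, n₃/n₁ = 1.2708 × 1.8122 = 2.3030, and θ_B(1→3) = arctan 2.3030 = 66.53°.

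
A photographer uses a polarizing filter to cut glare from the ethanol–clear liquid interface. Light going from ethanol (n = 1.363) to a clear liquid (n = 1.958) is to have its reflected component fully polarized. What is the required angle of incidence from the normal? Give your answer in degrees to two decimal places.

Brewster's condition: tan θ_B = n₂/n₁ = 1.958/1.363 = 1.4365. Taking the arctangent, θ_B = 55.16°.

θ_B ≈ 55.16°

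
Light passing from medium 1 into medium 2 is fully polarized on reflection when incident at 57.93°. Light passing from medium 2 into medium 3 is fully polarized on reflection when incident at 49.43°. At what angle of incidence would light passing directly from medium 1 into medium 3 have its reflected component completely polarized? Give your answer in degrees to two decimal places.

θ_B ≈ 61.79°

tan θ_B(1→2) = n₂/n₁ = tan 57.93° = 1.5960.
tan θ_B(2→3) = n₃/n₂ = tan 49.43° = 1.1680.
Multiplying, n₃/n₁ = 1.5960 × 1.1680 = 1.8641, and θ_B(1→3) = arctan 1.8641 = 61.79°.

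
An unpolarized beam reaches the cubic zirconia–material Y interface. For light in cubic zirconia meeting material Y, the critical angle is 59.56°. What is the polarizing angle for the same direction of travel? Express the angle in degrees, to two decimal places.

n₂/n₁ = sin θ_c = sin 59.56° = 0.8622.
tan θ_B equals the same ratio, so θ_B = arctan(0.8622) = 40.77°.

θ_B ≈ 40.77°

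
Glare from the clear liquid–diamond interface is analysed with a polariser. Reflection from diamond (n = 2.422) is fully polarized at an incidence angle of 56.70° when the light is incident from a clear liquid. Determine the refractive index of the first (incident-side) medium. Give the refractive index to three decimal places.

n ≈ 1.591

At Brewster's angle, tan θ_B = n₂/n₁ with n₁ on the incident side (a clear liquid) and n₂ on the transmitted side (diamond).
n₁ = n₂ / tan θ_B = 2.422 / tan 56.70° = 1.591.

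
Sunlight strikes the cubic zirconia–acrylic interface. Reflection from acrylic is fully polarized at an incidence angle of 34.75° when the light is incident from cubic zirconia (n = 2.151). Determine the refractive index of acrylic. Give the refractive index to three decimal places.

n ≈ 1.492

At the Brewster angle, tan θ_B = n₂/n₁ with n₁ on the incident side (cubic zirconia) and n₂ on the transmitted side (acrylic).
n₂ = n₁ tan θ_B = 2.151 × tan 34.75° = 1.492.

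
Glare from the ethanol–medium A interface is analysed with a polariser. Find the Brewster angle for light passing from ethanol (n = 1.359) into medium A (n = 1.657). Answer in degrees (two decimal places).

θ_B ≈ 50.64°

Here n₂/n₁ = 1.657/1.359 = 1.2193, and Brewster's law gives tan θ_B = n₂/n₁. Taking the arctangent, θ_B = 50.64°.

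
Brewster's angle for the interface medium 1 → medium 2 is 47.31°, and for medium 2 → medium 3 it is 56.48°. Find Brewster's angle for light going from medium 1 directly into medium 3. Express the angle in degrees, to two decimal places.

n₂/n₁ = tan 47.31° = 1.0841 and n₃/n₂ = tan 56.48° = 1.5097.
n₃/n₁ = 1.6366. Then tan θ_B(1→3) = n₃/n₁, so θ_B(1→3) = arctan(1.6366) = 58.57°.

θ_B ≈ 58.57°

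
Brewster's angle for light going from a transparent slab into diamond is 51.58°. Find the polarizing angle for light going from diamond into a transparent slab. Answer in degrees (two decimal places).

tan θ_B' = n₁/n₂ = 1/tan θ_B, so θ_B' = 90° − θ_B.
θ_B' = 90° − 51.58° = 38.42°.

θ_B' ≈ 38.42°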